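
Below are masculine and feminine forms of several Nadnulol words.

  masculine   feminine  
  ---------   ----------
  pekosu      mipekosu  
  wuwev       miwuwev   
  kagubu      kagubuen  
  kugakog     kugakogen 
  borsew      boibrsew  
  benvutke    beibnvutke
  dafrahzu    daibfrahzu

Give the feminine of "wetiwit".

miwetiwit

"wetiwit" begins with w-. The one such stem in the data (wuwev → miwuwev) adds the prefix mi-, so the same rule applies.
The other patterns: stems beginning with k- add -en; stems beginning with b- or d- insert -ib- after the first vowel.
So wetiwit → miwetiwit.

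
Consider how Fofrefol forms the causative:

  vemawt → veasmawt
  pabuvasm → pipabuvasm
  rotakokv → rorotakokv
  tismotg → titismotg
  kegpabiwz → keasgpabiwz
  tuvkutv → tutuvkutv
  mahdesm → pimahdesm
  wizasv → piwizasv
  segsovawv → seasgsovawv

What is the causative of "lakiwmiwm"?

laaskiwmiwm

wizasv and segsovawv both end in -v yet inflect differently (piwizasv, seasgsovawv), so the final letter is not what conditions the rule; the second-to-last letter is.
"lakiwmiwm" has second-to-last letter 'w'. The stems whose second-to-last letter is 'w' (segsovawv → seasgsovawv, kegpabiwz → keasgpabiwz, vemawt → veasmawt) insert -as- after the first vowel.
The other patterns: stems whose second-to-last letter is 's' add the prefix pi-; stems whose second-to-last letter is 'k' or 't' repeat the first consonant+vowel as a prefix.
So lakiwmiwm → laaskiwmiwm.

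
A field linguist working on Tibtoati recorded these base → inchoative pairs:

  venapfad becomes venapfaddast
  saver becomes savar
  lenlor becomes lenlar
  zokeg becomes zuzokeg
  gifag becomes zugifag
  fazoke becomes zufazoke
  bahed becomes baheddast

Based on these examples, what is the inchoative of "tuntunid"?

saver and bahed both have last vowel 'e' yet inflect differently (savar, baheddast), so the last vowel is not what conditions the rule; the final letter is.
"tuntunid" ends in -d. The stems ending in -d (bahed → baheddast, venapfad → venapfaddast) double the final consonant and add -ast.
The other patterns: stems ending in -r change the last vowel to 'a'; stems ending in -e or -g add the prefix zu-.
So tuntunid → tuntuniddast.

tuntuniddast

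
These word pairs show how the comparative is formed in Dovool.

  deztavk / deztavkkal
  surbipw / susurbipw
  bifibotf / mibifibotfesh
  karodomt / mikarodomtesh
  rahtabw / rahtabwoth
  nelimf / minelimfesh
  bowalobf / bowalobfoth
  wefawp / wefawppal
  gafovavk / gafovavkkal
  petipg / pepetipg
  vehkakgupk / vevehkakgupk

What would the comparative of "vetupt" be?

vevetupt

rahtabw and surbipw both end in -w yet inflect differently (rahtabwoth, susurbipw), so the final letter is not what conditions the rule; the second-to-last letter is.
"vetupt" has second-to-last letter 'p'. The stems whose second-to-last letter is 'p' (surbipw → susurbipw, petipg → pepetipg, vehkakgupk → vevehkakgupk) repeat the first consonant+vowel as a prefix.
The other patterns: stems whose second-to-last letter is 'b' add -oth; stems whose second-to-last letter is 'v' or 'w' double the final consonant and add -al; stems whose second-to-last letter is 'm' or 't' add mi- … -esh around the stem.
So vetupt → vevetupt.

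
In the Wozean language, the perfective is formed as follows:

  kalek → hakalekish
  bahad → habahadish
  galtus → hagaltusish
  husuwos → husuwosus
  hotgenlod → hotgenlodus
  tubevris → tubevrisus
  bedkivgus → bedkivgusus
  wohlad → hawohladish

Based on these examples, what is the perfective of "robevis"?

galtus and husuwos both end in -s yet inflect differently (hagaltusish, husuwosus), so the final letter is not what conditions the rule; the number of vowels is.
"robevis" has 3 vowels. The stems with 3 vowels (husuwos → husuwosus, hotgenlod → hotgenlodus, tubevris → tubevrisus) add -us.
The other pattern: stems with 2 vowels add ha- … -ish around the stem.
So robevis → robevisus.

robevisus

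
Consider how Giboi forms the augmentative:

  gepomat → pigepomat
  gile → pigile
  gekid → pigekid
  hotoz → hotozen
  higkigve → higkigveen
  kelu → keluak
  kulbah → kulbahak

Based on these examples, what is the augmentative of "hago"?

gile and higkigve both end in -e yet inflect differently (pigile, higkigveen), so the final letter is not what conditions the rule; the first letter is.
"hago" begins with h-. The stems beginning with h- (hotoz → hotozen, higkigve → higkigveen) add -en.
The other patterns: stems beginning with g- add the prefix pi-; stems beginning with k- add -ak.
So hago → hagoen.

hagoen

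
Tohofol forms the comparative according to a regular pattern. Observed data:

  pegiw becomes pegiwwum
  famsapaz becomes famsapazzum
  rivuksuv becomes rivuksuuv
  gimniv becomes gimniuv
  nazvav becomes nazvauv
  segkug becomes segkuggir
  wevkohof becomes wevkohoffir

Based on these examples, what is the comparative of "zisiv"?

pegiw and gimniv both have last vowel 'i' yet inflect differently (pegiwwum, gimniuv), so the last vowel is not what conditions the rule; the final letter is.
"zisiv" ends in -v. The stems ending in -v (rivuksuv → rivuksuuv, gimniv → gimniuv, nazvav → nazvauv) drop the final letter and add -uv.
So zisiv → zisiuv.

zisiuv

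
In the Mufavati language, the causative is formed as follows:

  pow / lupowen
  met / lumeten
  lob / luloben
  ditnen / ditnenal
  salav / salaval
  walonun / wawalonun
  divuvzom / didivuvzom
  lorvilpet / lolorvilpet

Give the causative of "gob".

lugoben

ditnen and walonun both end in -n yet inflect differently (ditnenal, wawalonun), so the final letter is not what conditions the rule; the number of vowels is.
"gob" has 1 vowel. The stems with 1 vowel (pow → lupowen, met → lumeten, lob → luloben) add lu- … -en around the stem.
So gob → lugoben.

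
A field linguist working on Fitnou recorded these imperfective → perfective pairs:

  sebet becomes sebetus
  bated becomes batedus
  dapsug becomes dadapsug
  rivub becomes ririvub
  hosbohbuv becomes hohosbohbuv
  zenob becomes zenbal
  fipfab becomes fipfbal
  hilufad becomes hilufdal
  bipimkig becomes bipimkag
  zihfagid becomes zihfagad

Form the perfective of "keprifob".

"keprifob" has last vowel 'o'. The one such stem in the data (zenob → zenbal) deletes the last vowel and adds -al (as do fipfab, hilufad), so the same rule applies.
The other patterns: stems whose last vowel is 'e' add -us; stems whose last vowel is 'u' repeat the first consonant+vowel as a prefix; stems whose last vowel is 'i' change the last vowel to 'a'.
So keprifob → keprifbal.

keprifbal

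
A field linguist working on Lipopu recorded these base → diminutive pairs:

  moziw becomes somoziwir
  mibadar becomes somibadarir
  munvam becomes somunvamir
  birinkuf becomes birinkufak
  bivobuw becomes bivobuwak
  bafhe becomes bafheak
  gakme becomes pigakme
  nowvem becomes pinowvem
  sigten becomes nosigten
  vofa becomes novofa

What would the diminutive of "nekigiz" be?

pinekigiz

moziw and bivobuw both end in -w yet inflect differently (somoziwir, bivobuwak), so the final letter is not what conditions the rule; the first letter is.
"nekigiz" begins with n-. The one such stem in the data (nowvem → pinowvem) adds the prefix pi-, so the same rule applies.
The other patterns: stems beginning with m- add so- … -ir around the stem; stems beginning with b- add -ak; stems beginning with s- or v- add the prefix no-.
So nekigiz → pinekigiz.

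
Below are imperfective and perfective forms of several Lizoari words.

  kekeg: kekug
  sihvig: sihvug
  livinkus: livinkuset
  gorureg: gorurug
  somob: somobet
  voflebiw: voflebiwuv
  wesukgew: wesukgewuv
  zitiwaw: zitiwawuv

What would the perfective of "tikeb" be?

"tikeb" ends in -b. The one such stem in the data (somob → somobet) adds -et, so the same rule applies.
The other patterns: stems ending in -w add -uv; stems ending in -g change the last vowel to 'u'.
So tikeb → tikebet.

tikebet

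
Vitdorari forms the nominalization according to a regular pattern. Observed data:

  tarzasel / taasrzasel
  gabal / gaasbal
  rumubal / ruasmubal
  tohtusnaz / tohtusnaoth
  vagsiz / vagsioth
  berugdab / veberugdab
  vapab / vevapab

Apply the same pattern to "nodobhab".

gabal and tohtusnaz both have last vowel 'a' yet inflect differently (gaasbal, tohtusnaoth), so the last vowel is not what conditions the rule; the final letter is.
"nodobhab" ends in -b. The stems ending in -b (berugdab → veberugdab, vapab → vevapab) add the prefix ve-.
So nodobhab → venodobhab.

venodobhab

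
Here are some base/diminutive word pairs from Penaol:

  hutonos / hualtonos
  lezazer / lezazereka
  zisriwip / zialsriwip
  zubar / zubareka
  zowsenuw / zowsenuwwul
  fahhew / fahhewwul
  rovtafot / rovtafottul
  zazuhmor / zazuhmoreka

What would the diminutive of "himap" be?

rovtafot and zazuhmor both have last vowel 'o' yet inflect differently (rovtafottul, zazuhmoreka), so the last vowel is not what conditions the rule; the final letter is.
"himap" ends in -p. The one such stem in the data (zisriwip → zialsriwip) inserts -al- after the first vowel (as does hutonos), so the same rule applies.
The other patterns: stems ending in -t or -w double the final consonant and add -ul; stems ending in -r add -eka.
So himap → hialmap.

hialmap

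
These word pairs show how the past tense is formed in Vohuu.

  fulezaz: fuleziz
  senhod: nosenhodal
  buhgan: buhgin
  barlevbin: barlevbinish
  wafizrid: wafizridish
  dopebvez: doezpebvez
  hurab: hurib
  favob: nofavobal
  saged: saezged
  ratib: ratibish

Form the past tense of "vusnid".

"vusnid" has last vowel 'i'. The stems whose last vowel is 'i' (wafizrid → wafizridish, barlevbin → barlevbinish, ratib → ratibish) add -ish.
So vusnid → vusnidish.

vusnidish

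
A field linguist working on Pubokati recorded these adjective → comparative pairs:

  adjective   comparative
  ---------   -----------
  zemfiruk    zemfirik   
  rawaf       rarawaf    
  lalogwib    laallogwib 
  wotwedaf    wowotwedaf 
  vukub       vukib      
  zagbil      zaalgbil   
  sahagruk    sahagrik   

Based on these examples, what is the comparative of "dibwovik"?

lalogwib and vukub both end in -b yet inflect differently (laallogwib, vukib), so the final letter is not what conditions the rule; the last vowel is.
"dibwovik" has last vowel 'i'. The stems whose last vowel is 'i' (zagbil → zaalgbil, lalogwib → laallogwib) insert -al- after the first vowel.
The other patterns: stems whose last vowel is 'u' change the last vowel to 'i'; stems whose last vowel is 'a' repeat the first consonant+vowel as a prefix.
So dibwovik → dialbwovik.

dialbwovik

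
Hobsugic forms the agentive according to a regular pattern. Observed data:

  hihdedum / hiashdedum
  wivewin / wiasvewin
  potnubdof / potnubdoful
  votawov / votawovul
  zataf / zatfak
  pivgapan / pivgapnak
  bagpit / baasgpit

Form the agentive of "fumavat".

potnubdof and zataf both end in -f yet inflect differently (potnubdoful, zatfak), so the final letter is not what conditions the rule; the last vowel is.
"fumavat" has last vowel 'a'. The stems whose last vowel is 'a' (zataf → zatfak, pivgapan → pivgapnak) delete the last vowel and add -ak.
So fumavat → fumavtak.

fumavtak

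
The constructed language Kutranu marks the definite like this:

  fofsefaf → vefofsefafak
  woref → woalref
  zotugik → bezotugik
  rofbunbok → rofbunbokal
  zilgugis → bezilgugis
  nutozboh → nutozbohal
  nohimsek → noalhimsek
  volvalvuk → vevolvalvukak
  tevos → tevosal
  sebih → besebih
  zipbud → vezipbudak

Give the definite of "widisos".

sebih and nutozboh both end in -h yet inflect differently (besebih, nutozbohal), so the final letter is not what conditions the rule; the last vowel is.
"widisos" has last vowel 'o'. The stems whose last vowel is 'o' (nutozboh → nutozbohal, tevos → tevosal, rofbunbok → rofbunbokal) add -al.
The other patterns: stems whose last vowel is 'i' add the prefix be-; stems whose last vowel is 'e' insert -al- after the first vowel; stems whose last vowel is 'a' or 'u' add ve- … -ak around the stem.
So widisos → widisosal.

widisosal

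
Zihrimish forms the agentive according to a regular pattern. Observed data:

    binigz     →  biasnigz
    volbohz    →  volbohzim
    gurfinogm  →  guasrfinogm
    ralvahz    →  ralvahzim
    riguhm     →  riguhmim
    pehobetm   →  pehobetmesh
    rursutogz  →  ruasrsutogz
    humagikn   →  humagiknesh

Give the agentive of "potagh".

binigz and ralvahz both end in -z yet inflect differently (biasnigz, ralvahzim), so the final letter is not what conditions the rule; the second-to-last letter is.
"potagh" has second-to-last letter 'g'. The stems whose second-to-last letter is 'g' (gurfinogm → guasrfinogm, binigz → biasnigz, rursutogz → ruasrsutogz) insert -as- after the first vowel.
So potagh → poastagh.

poastagh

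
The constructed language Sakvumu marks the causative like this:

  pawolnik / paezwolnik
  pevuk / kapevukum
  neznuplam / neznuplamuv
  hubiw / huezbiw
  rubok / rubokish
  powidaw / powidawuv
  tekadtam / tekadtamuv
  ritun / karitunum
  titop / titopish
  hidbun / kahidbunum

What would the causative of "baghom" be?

rubok and pawolnik both end in -k yet inflect differently (rubokish, paezwolnik), so the final letter is not what conditions the rule; the last vowel is.
"baghom" has last vowel 'o'. The stems whose last vowel is 'o' (titop → titopish, rubok → rubokish) add -ish.
The other patterns: stems whose last vowel is 'i' insert -ez- after the first vowel; stems whose last vowel is 'u' add ka- … -um around the stem; stems whose last vowel is 'a' add -uv.
So baghom → baghomish.

baghomish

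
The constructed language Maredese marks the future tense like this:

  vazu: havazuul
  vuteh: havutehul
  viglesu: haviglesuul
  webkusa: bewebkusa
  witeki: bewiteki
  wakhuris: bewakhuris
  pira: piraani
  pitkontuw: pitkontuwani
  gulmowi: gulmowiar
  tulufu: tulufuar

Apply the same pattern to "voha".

"voha" begins with v-. The stems beginning with v- (vazu → havazuul, vuteh → havutehul, viglesu → haviglesuul) add ha- … -ul around the stem.
So voha → havohaul.

havohaul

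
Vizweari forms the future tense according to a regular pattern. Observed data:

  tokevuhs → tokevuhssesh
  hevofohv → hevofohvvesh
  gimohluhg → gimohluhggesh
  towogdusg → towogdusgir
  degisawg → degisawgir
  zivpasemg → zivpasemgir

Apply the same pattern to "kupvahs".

"kupvahs" has second-to-last letter 'h'. The stems whose second-to-last letter is 'h' (tokevuhs → tokevuhssesh, hevofohv → hevofohvvesh, gimohluhg → gimohluhggesh) double the final consonant and add -esh.
The other pattern: stems whose second-to-last letter is 'm', 's' or 'w' add -ir.
So kupvahs → kupvahssesh.

kupvahssesh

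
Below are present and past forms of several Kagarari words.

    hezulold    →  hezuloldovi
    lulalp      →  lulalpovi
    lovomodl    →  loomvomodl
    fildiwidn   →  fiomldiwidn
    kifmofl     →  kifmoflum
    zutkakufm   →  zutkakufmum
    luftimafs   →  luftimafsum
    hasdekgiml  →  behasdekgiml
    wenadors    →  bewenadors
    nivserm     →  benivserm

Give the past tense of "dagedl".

daomgedl

lovomodl and kifmofl both end in -l yet inflect differently (loomvomodl, kifmoflum), so the final letter is not what conditions the rule; the second-to-last letter is.
"dagedl" has second-to-last letter 'd'. The stems whose second-to-last letter is 'd' (lovomodl → loomvomodl, fildiwidn → fiomldiwidn) insert -om- after the first vowel.
So dagedl → daomgedl.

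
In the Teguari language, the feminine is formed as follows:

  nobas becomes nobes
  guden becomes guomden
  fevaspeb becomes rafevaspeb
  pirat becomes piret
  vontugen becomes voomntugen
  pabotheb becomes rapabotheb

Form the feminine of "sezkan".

"sezkan" ends in -n. The stems ending in -n (vontugen → voomntugen, guden → guomden) insert -om- after the first vowel.
So sezkan → seomzkan.

seomzkan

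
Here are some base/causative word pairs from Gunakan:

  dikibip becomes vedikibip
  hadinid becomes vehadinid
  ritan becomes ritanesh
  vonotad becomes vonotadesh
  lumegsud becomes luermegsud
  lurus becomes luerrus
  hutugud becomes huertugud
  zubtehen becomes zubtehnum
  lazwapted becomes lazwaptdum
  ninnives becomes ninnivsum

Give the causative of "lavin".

hadinid and vonotad both end in -d yet inflect differently (vehadinid, vonotadesh), so the final letter is not what conditions the rule; the last vowel is.
"lavin" has last vowel 'i'. The stems whose last vowel is 'i' (dikibip → vedikibip, hadinid → vehadinid) add the prefix ve-.
The other patterns: stems whose last vowel is 'a' add -esh; stems whose last vowel is 'u' insert -er- after the first vowel; stems whose last vowel is 'e' delete the last vowel and add -um.
So lavin → velavin.

velavin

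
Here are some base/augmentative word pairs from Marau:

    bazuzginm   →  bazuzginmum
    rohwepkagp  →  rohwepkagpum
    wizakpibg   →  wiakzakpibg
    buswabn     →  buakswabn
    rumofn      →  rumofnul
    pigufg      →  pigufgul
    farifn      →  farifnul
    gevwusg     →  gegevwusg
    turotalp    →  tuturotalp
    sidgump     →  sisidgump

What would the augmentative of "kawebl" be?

"kawebl" has second-to-last letter 'b'. The stems whose second-to-last letter is 'b' (wizakpibg → wiakzakpibg, buswabn → buakswabn) insert -ak- after the first vowel.
So kawebl → kaakwebl.

kaakwebl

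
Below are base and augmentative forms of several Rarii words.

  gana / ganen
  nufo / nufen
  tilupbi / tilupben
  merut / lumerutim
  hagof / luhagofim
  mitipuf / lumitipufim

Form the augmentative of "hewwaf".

luhewwafim

nufo and hagof both have last vowel 'o' yet inflect differently (nufen, luhagofim), so the last vowel is not what conditions the rule; whether the stem ends in a vowel or a consonant is.
"hewwaf" ends in a consonant. The stems ending in a consonant (merut → lumerutim, hagof → luhagofim, mitipuf → lumitipufim) add lu- … -im around the stem.
The other pattern: stems ending in a vowel drop the final letter and add -en.
So hewwaf → luhewwafim.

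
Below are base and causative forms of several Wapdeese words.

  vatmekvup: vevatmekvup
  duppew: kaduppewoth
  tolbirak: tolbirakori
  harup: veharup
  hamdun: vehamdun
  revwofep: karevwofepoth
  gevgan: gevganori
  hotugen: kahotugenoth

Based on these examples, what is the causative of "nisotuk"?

venisotuk

gevgan and hamdun both end in -n yet inflect differently (gevganori, vehamdun), so the final letter is not what conditions the rule; the last vowel is.
"nisotuk" has last vowel 'u'. The stems whose last vowel is 'u' (vatmekvup → vevatmekvup, hamdun → vehamdun, harup → veharup) add the prefix ve-.
The other patterns: stems whose last vowel is 'a' add -ori; stems whose last vowel is 'e' add ka- … -oth around the stem.
So nisotuk → venisotuk.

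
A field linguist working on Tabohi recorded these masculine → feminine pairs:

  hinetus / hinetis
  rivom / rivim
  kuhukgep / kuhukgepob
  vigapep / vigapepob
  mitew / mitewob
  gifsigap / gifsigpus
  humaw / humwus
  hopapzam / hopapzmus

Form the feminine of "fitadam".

fitadmus

kuhukgep and gifsigap both end in -p yet inflect differently (kuhukgepob, gifsigpus), so the final letter is not what conditions the rule; the last vowel is.
"fitadam" has last vowel 'a'. The stems whose last vowel is 'a' (gifsigap → gifsigpus, humaw → humwus, hopapzam → hopapzmus) delete the last vowel and add -us.
The other patterns: stems whose last vowel is 'o' or 'u' change the last vowel to 'i'; stems whose last vowel is 'e' add -ob.
So fitadam → fitadmus.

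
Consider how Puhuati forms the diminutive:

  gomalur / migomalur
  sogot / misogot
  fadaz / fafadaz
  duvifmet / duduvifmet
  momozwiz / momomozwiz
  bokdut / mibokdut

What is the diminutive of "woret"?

sogot and duvifmet both end in -t yet inflect differently (misogot, duduvifmet), so the final letter is not what conditions the rule; the last vowel is.
"woret" has last vowel 'e'. The one such stem in the data (duvifmet → duduvifmet) repeats the first consonant+vowel as a prefix (as do momozwiz, fadaz), so the same rule applies.
The other pattern: stems whose last vowel is 'o' or 'u' add the prefix mi-.
So woret → woworet.

woworet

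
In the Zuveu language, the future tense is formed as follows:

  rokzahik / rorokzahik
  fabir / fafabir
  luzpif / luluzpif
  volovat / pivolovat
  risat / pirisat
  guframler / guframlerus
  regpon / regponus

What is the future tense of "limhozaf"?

pilimhozaf

fabir and guframler both end in -r yet inflect differently (fafabir, guframlerus), so the final letter is not what conditions the rule; the last vowel is.
"limhozaf" has last vowel 'a'. The stems whose last vowel is 'a' (volovat → pivolovat, risat → pirisat) add the prefix pi-.
The other patterns: stems whose last vowel is 'i' repeat the first consonant+vowel as a prefix; stems whose last vowel is 'e' or 'o' add -us.
So limhozaf → pilimhozaf.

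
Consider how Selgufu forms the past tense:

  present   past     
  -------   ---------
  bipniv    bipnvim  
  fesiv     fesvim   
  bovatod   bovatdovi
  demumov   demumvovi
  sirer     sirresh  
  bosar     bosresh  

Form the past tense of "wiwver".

wiwvresh

bipniv and demumov both end in -v yet inflect differently (bipnvim, demumvovi), so the final letter is not what conditions the rule; the last vowel is.
"wiwver" has last vowel 'e'. The one such stem in the data (sirer → sirresh) deletes the last vowel and adds -esh (as does bosar), so the same rule applies.
The other patterns: stems whose last vowel is 'i' delete the last vowel and add -im; stems whose last vowel is 'o' delete the last vowel and add -ovi.
So wiwver → wiwvresh.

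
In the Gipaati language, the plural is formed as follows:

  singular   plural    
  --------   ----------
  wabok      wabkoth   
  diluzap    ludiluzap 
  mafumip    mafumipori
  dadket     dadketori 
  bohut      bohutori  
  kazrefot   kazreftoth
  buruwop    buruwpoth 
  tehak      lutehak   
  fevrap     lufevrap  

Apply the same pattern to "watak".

tehak and wabok both end in -k yet inflect differently (lutehak, wabkoth), so the final letter is not what conditions the rule; the last vowel is.
"watak" has last vowel 'a'. The stems whose last vowel is 'a' (tehak → lutehak, fevrap → lufevrap, diluzap → ludiluzap) add the prefix lu-.
So watak → luwatak.

luwatak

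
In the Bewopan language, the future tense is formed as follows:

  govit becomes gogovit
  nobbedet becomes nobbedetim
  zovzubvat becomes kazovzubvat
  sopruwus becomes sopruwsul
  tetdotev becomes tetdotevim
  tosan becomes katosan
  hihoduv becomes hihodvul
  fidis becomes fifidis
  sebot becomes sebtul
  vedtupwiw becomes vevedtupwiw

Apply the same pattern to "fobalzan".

kafobalzan

govit and nobbedet both end in -t yet inflect differently (gogovit, nobbedetim), so the final letter is not what conditions the rule; the last vowel is.
"fobalzan" has last vowel 'a'. The stems whose last vowel is 'a' (zovzubvat → kazovzubvat, tosan → katosan) add the prefix ka-.
The other patterns: stems whose last vowel is 'i' repeat the first consonant+vowel as a prefix; stems whose last vowel is 'e' add -im; stems whose last vowel is 'o' or 'u' delete the last vowel and add -ul.
So fobalzan → kafobalzan.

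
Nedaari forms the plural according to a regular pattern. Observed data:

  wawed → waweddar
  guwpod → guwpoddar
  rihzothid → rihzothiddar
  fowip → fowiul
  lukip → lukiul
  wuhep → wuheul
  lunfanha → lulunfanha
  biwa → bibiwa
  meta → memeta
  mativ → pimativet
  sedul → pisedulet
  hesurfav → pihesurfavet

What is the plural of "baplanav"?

pibaplanavet

"baplanav" ends in -v. The stems ending in -v (mativ → pimativet, hesurfav → pihesurfavet) add pi- … -et around the stem.
So baplanav → pibaplanavet.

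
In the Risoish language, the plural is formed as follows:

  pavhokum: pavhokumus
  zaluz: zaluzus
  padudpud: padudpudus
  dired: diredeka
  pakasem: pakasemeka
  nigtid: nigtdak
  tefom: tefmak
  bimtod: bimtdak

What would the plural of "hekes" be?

padudpud and dired both end in -d yet inflect differently (padudpudus, diredeka), so the final letter is not what conditions the rule; the last vowel is.
"hekes" has last vowel 'e'. The stems whose last vowel is 'e' (dired → diredeka, pakasem → pakasemeka) add -eka.
The other patterns: stems whose last vowel is 'u' add -us; stems whose last vowel is 'i' or 'o' delete the last vowel and add -ak.
So hekes → hekeseka.

hekeseka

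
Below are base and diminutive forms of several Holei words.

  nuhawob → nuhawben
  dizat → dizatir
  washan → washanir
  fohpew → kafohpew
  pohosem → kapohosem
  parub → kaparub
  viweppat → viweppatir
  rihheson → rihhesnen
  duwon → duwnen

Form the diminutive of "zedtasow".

zedtaswen

"zedtasow" has last vowel 'o'. The stems whose last vowel is 'o' (rihheson → rihhesnen, nuhawob → nuhawben, duwon → duwnen) delete the last vowel and add -en.
So zedtasow → zedtaswen.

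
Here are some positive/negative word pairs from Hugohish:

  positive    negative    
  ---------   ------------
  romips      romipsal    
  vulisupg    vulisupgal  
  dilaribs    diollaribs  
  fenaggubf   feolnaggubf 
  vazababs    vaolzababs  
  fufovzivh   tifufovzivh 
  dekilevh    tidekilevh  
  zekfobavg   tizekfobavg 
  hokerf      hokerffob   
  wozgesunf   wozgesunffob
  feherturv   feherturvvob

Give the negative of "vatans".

vatanssob

romips and dilaribs both end in -s yet inflect differently (romipsal, diollaribs), so the final letter is not what conditions the rule; the second-to-last letter is.
"vatans" has second-to-last letter 'n'. The one such stem in the data (wozgesunf → wozgesunffob) doubles the final consonant and adds -ob (as do hokerf, feherturv), so the same rule applies.
The other patterns: stems whose second-to-last letter is 'p' add -al; stems whose second-to-last letter is 'b' insert -ol- after the first vowel; stems whose second-to-last letter is 'v' add the prefix ti-.
So vatans → vatanssob.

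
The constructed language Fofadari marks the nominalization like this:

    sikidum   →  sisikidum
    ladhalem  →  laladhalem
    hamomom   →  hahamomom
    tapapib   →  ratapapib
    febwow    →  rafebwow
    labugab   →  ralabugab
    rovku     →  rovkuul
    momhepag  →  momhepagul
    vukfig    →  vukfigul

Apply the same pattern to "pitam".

"pitam" ends in -m. The stems ending in -m (sikidum → sisikidum, ladhalem → laladhalem, hamomom → hahamomom) repeat the first consonant+vowel as a prefix.
So pitam → pipitam.

pipitam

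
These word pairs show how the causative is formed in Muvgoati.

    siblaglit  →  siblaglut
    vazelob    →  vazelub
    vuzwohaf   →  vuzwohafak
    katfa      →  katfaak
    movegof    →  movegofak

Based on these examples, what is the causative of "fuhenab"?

fuhenub

vazelob and movegof both have last vowel 'o' yet inflect differently (vazelub, movegofak), so the last vowel is not what conditions the rule; the final letter is.
"fuhenab" ends in -b. The one such stem in the data (vazelob → vazelub) changes the last vowel to 'u' (as does siblaglit), so the same rule applies.
The other pattern: stems ending in -a or -f add -ak.
So fuhenab → fuhenub.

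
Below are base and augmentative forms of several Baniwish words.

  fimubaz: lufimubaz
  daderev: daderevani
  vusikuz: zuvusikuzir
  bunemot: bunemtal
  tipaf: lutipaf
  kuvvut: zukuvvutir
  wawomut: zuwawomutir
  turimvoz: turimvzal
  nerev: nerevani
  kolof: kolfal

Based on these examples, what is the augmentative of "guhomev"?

guhomevani

kolof and tipaf both end in -f yet inflect differently (kolfal, lutipaf), so the final letter is not what conditions the rule; the last vowel is.
"guhomev" has last vowel 'e'. The stems whose last vowel is 'e' (nerev → nerevani, daderev → daderevani) add -ani.
The other patterns: stems whose last vowel is 'o' delete the last vowel and add -al; stems whose last vowel is 'a' add the prefix lu-; stems whose last vowel is 'u' add zu- … -ir around the stem.
So guhomev → guhomevani.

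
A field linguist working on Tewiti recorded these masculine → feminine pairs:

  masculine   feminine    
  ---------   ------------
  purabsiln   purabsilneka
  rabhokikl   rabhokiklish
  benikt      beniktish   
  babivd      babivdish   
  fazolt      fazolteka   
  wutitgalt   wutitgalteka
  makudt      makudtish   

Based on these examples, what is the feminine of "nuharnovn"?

wutitgalt and makudt both end in -t yet inflect differently (wutitgalteka, makudtish), so the final letter is not what conditions the rule; the second-to-last letter is.
"nuharnovn" has second-to-last letter 'v'. The one such stem in the data (babivd → babivdish) adds -ish, so the same rule applies.
The other pattern: stems whose second-to-last letter is 'l' add -eka.
So nuharnovn → nuharnovnish.

nuharnovnish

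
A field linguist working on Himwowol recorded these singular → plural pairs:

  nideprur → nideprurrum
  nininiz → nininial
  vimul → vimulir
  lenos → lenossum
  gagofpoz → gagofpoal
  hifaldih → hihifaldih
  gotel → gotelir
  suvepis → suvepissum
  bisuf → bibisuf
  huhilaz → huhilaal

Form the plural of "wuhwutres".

wuhwutressum

nideprur and vimul both have last vowel 'u' yet inflect differently (nideprurrum, vimulir), so the last vowel is not what conditions the rule; the final letter is.
"wuhwutres" ends in -s. The stems ending in -s (lenos → lenossum, suvepis → suvepissum) double the final consonant and add -um.
So wuhwutres → wuhwutressum.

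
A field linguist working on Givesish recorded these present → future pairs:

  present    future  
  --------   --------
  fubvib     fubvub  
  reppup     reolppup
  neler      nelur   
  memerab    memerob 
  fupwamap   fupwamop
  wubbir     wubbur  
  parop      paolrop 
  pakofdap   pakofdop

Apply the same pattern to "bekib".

bekub

"bekib" has last vowel 'i'. The stems whose last vowel is 'i' (fubvib → fubvub, wubbir → wubbur) change the last vowel to 'u'.
The other patterns: stems whose last vowel is 'o' or 'u' insert -ol- after the first vowel; stems whose last vowel is 'a' change the last vowel to 'o'.
So bekib → bekub.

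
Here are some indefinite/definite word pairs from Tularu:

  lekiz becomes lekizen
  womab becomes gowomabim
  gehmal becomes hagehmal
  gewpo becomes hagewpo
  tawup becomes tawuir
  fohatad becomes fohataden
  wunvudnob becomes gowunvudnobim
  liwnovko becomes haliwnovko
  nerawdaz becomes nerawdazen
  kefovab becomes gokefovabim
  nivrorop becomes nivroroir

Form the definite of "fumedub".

wunvudnob and nivrorop both have last vowel 'o' yet inflect differently (gowunvudnobim, nivroroir), so the last vowel is not what conditions the rule; the final letter is.
"fumedub" ends in -b. The stems ending in -b (womab → gowomabim, kefovab → gokefovabim, wunvudnob → gowunvudnobim) add go- … -im around the stem.
The other patterns: stems ending in -p drop the final letter and add -ir; stems ending in -l or -o add the prefix ha-; stems ending in -d or -z add -en.
So fumedub → gofumedubim.

gofumedubim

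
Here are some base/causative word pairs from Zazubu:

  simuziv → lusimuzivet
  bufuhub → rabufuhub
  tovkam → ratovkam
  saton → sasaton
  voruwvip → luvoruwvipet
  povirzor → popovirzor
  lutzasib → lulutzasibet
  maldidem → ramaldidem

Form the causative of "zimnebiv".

luzimnebivet

"zimnebiv" has last vowel 'i'. The stems whose last vowel is 'i' (lutzasib → lulutzasibet, voruwvip → luvoruwvipet, simuziv → lusimuzivet) add lu- … -et around the stem.
The other patterns: stems whose last vowel is 'o' repeat the first consonant+vowel as a prefix; stems whose last vowel is 'a', 'e' or 'u' add the prefix ra-.
So zimnebiv → luzimnebivet.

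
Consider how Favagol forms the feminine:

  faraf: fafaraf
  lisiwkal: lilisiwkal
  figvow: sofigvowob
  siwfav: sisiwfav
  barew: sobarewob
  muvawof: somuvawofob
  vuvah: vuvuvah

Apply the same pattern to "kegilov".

faraf and muvawof both end in -f yet inflect differently (fafaraf, somuvawofob), so the final letter is not what conditions the rule; the last vowel is.
"kegilov" has last vowel 'o'. The stems whose last vowel is 'o' (figvow → sofigvowob, muvawof → somuvawofob) add so- … -ob around the stem.
The other pattern: stems whose last vowel is 'a' repeat the first consonant+vowel as a prefix.
So kegilov → sokegilovob.

sokegilovob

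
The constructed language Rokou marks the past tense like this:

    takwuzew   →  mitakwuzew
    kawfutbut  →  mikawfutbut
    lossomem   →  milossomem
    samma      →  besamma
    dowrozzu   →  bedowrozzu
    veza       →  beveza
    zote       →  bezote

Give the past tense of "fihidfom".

kawfutbut and dowrozzu both have last vowel 'u' yet inflect differently (mikawfutbut, bedowrozzu), so the last vowel is not what conditions the rule; whether the stem ends in a vowel or a consonant is.
"fihidfom" ends in a consonant. The stems ending in a consonant (takwuzew → mitakwuzew, kawfutbut → mikawfutbut, lossomem → milossomem) add the prefix mi-.
So fihidfom → mifihidfom.

mifihidfom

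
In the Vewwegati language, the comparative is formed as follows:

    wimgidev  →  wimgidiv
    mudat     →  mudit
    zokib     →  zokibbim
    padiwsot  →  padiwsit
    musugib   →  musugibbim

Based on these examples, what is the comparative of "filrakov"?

filrakiv

musugib and mudat both begin with m- yet inflect differently (musugibbim, mudit), so the first letter is not what conditions the rule; the final letter is.
"filrakov" ends in -v. The one such stem in the data (wimgidev → wimgidiv) changes the last vowel to 'i' (as do mudat, padiwsot), so the same rule applies.
The other pattern: stems ending in -b double the final consonant and add -im.
So filrakov → filrakiv.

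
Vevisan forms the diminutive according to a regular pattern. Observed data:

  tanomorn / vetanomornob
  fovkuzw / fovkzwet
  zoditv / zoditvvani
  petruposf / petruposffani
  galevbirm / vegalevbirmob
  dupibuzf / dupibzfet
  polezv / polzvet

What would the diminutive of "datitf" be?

datitffani

"datitf" has second-to-last letter 't'. The one such stem in the data (zoditv → zoditvvani) doubles the final consonant and adds -ani (as does petruposf), so the same rule applies.
So datitf → datitffani.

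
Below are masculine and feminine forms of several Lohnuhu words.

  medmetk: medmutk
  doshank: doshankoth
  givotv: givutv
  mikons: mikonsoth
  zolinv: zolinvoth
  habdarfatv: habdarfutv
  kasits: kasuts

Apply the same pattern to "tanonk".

medmetk and doshank both end in -k yet inflect differently (medmutk, doshankoth), so the final letter is not what conditions the rule; the second-to-last letter is.
"tanonk" has second-to-last letter 'n'. The stems whose second-to-last letter is 'n' (doshank → doshankoth, zolinv → zolinvoth, mikons → mikonsoth) add -oth.
So tanonk → tanonkoth.

tanonkoth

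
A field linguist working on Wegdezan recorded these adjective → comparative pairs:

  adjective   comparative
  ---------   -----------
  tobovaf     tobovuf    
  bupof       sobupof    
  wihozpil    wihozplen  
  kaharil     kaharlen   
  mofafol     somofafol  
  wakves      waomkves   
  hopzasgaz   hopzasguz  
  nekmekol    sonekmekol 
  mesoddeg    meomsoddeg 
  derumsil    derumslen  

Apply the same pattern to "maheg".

maomheg

bupof and tobovaf both end in -f yet inflect differently (sobupof, tobovuf), so the final letter is not what conditions the rule; the last vowel is.
"maheg" has last vowel 'e'. The stems whose last vowel is 'e' (mesoddeg → meomsoddeg, wakves → waomkves) insert -om- after the first vowel.
So maheg → maomheg.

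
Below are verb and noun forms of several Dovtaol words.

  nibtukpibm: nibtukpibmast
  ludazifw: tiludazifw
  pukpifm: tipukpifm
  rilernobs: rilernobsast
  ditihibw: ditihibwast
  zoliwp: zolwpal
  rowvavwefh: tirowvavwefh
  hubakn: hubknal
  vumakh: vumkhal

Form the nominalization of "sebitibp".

"sebitibp" has second-to-last letter 'b'. The stems whose second-to-last letter is 'b' (ditihibw → ditihibwast, rilernobs → rilernobsast, nibtukpibm → nibtukpibmast) add -ast.
The other patterns: stems whose second-to-last letter is 'f' add the prefix ti-; stems whose second-to-last letter is 'k' or 'w' delete the last vowel and add -al.
So sebitibp → sebitibpast.

sebitibpast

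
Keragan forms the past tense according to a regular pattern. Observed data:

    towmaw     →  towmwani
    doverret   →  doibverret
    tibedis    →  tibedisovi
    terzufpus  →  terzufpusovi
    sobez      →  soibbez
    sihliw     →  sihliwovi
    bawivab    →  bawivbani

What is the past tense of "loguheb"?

towmaw and sihliw both end in -w yet inflect differently (towmwani, sihliwovi), so the final letter is not what conditions the rule; the last vowel is.
"loguheb" has last vowel 'e'. The stems whose last vowel is 'e' (doverret → doibverret, sobez → soibbez) insert -ib- after the first vowel.
So loguheb → loibguheb.

loibguheb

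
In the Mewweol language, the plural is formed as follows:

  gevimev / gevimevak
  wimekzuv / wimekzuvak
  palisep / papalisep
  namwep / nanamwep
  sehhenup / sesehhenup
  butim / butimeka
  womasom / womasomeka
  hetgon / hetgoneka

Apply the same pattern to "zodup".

zozodup

gevimev and palisep both have last vowel 'e' yet inflect differently (gevimevak, papalisep), so the last vowel is not what conditions the rule; the final letter is.
"zodup" ends in -p. The stems ending in -p (palisep → papalisep, namwep → nanamwep, sehhenup → sesehhenup) repeat the first consonant+vowel as a prefix.
So zodup → zozodup.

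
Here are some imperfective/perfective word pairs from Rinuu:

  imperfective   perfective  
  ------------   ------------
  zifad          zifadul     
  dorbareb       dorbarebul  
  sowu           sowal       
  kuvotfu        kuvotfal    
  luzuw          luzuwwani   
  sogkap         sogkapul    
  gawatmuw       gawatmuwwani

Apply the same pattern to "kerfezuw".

kerfezuwwani

"kerfezuw" ends in -w. The stems ending in -w (luzuw → luzuwwani, gawatmuw → gawatmuwwani) double the final consonant and add -ani.
So kerfezuw → kerfezuwwani.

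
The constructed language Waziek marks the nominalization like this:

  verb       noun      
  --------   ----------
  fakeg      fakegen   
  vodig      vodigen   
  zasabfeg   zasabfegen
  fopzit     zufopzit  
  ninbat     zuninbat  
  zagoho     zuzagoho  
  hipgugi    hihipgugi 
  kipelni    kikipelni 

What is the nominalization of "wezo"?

"wezo" ends in -o. The one such stem in the data (zagoho → zuzagoho) adds the prefix zu-, so the same rule applies.
The other patterns: stems ending in -g add -en; stems ending in -i repeat the first consonant+vowel as a prefix.
So wezo → zuwezo.

zuwezo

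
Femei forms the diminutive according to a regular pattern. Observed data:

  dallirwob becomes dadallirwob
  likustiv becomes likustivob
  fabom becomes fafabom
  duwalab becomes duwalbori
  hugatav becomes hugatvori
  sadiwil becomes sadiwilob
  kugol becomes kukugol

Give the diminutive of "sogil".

dallirwob and duwalab both end in -b yet inflect differently (dadallirwob, duwalbori), so the final letter is not what conditions the rule; the last vowel is.
"sogil" has last vowel 'i'. The stems whose last vowel is 'i' (likustiv → likustivob, sadiwil → sadiwilob) add -ob.
So sogil → sogilob.

sogilob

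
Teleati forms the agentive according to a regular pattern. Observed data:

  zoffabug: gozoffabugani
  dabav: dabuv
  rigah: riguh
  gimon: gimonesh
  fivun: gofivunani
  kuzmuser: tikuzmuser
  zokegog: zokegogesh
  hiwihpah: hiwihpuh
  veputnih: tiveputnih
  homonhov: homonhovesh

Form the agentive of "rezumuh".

gorezumuhani

"rezumuh" has last vowel 'u'. The stems whose last vowel is 'u' (zoffabug → gozoffabugani, fivun → gofivunani) add go- … -ani around the stem.
The other patterns: stems whose last vowel is 'e' or 'i' add the prefix ti-; stems whose last vowel is 'o' add -esh; stems whose last vowel is 'a' change the last vowel to 'u'.
So rezumuh → gorezumuhani.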